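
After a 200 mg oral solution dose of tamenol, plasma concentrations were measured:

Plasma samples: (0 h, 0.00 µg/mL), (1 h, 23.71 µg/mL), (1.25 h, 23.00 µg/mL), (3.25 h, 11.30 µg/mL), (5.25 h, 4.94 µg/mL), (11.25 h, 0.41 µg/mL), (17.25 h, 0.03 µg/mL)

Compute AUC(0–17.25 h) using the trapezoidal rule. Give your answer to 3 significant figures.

AUC = 85.6 µg/mL·h

Trapezoidal AUC_0→17.25:
  [0→1]: (0.00+23.71)/2 × 1 = 11.855
  [1→1.25]: (23.71+23.00)/2 × 0.25 = 5.83875
  [1.25→3.25]: (23.00+11.30)/2 × 2 = 34.3
  [3.25→5.25]: (11.30+4.94)/2 × 2 = 16.24
  [5.25→11.25]: (4.94+0.41)/2 × 6 = 16.05
  [11.25→17.25]: (0.41+0.03)/2 × 6 = 1.32
  Sum = 85.60375 µg/mL·h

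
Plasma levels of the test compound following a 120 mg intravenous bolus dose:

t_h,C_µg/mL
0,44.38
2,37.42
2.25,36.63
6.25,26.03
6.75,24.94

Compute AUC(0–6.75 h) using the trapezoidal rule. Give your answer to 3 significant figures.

AUC = 229 µg/mL·h

Trapezoidal AUC_0→6.75:
  [0→2]: (44.38+37.42)/2 × 2 = 81.8
  [2→2.25]: (37.42+36.63)/2 × 0.25 = 9.25625
  [2.25→6.25]: (36.63+26.03)/2 × 4 = 125.32
  [6.25→6.75]: (26.03+24.94)/2 × 0.5 = 12.7425
  Sum = 229.11875 µg/mL·h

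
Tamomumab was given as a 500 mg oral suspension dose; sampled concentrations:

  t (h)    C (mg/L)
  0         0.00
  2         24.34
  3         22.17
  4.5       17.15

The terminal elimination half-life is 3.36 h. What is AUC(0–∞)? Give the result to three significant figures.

Trapezoidal AUC_0→4.5:
  [0→2]: (0.00+24.34)/2 × 2 = 24.34
  [2→3]: (24.34+22.17)/2 × 1 = 23.255
  [3→4.5]: (22.17+17.15)/2 × 1.5 = 29.49
  Sum = 77.085 mg/L·h
k_e = ln2 / t½ = 0.693147 / 3.36 = 0.2063 h^-1
Extrapolated tail: C_last / k_e = 17.15 / 0.2063 = 83.131
AUC_0→∞ = 77.085 + 83.131 = 160.216 mg/L·h

AUC = 160 mg/L·h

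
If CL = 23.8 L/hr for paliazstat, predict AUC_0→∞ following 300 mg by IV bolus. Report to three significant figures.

AUC = 12.6 mg/L·hr

AUC_0→∞ = Dose_iv / CL
        = 300 / 23.8 = 12.605 mg/L·hr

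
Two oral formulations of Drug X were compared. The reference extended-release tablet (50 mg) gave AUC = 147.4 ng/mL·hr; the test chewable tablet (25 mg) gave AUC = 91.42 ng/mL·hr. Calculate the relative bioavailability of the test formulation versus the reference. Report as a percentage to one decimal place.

F_rel = 124.0%

F_rel = (AUC_test/D_test) / (AUC_ref/D_ref)
      = (91.42/25) / (147.4/50)
      = 3.6568 / 2.948 = 1.2404 = 124.04%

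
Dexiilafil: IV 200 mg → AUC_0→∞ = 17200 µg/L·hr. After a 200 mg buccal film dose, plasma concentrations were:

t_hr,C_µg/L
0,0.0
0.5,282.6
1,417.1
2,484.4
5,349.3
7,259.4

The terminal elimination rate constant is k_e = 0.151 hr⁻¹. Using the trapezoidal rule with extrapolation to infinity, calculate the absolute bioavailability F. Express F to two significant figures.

F = 0.25

Trapezoidal AUC_0→7 (buccal film):
  [0→0.5]: (0.0+282.6)/2 × 0.5 = 70.65
  [0.5→1]: (282.6+417.1)/2 × 0.5 = 174.925
  [1→2]: (417.1+484.4)/2 × 1 = 450.75
  [2→5]: (484.4+349.3)/2 × 3 = 1250.55
  [5→7]: (349.3+259.4)/2 × 2 = 608.7
  Sum = 2555.575 µg/L·hr
Tail: C_last/k_e = 259.4/0.151 = 1717.881
AUC_0→∞ (buccal film) = 2555.575 + 1717.881 = 4273.456 µg/L·hr
F = (AUC_ev/D_ev)/(AUC_iv/D_iv) = (4273.456/200)/(17200/200) = 21.36728/86 = 0.2485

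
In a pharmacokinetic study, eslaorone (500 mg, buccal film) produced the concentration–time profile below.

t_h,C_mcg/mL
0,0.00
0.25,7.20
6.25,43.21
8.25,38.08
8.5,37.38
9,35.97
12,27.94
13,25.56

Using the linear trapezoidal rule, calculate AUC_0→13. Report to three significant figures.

Trapezoidal AUC_0→13:
  [0→0.25]: (0.00+7.20)/2 × 0.25 = 0.9
  [0.25→6.25]: (7.20+43.21)/2 × 6 = 151.23
  [6.25→8.25]: (43.21+38.08)/2 × 2 = 81.29
  [8.25→8.5]: (38.08+37.38)/2 × 0.25 = 9.4325
  [8.5→9]: (37.38+35.97)/2 × 0.5 = 18.3375
  [9→12]: (35.97+27.94)/2 × 3 = 95.865
  [12→13]: (27.94+25.56)/2 × 1 = 26.75
  Sum = 383.805 mcg/mL·h

AUC = 384 mcg/mL·h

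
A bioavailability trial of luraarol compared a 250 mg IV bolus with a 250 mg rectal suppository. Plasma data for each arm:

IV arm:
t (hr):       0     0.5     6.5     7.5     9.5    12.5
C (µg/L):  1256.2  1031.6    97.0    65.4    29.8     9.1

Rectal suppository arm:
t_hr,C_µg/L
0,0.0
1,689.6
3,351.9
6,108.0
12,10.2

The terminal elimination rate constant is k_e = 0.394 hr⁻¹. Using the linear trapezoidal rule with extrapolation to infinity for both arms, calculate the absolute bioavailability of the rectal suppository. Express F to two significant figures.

F = 0.58

Trapezoidal AUC_0→12.5 (IV):
  [0→0.5]: (1256.2+1031.6)/2 × 0.5 = 571.95
  [0.5→6.5]: (1031.6+97.0)/2 × 6 = 3385.8
  [6.5→7.5]: (97.0+65.4)/2 × 1 = 81.2
  [7.5→9.5]: (65.4+29.8)/2 × 2 = 95.2
  [9.5→12.5]: (29.8+9.1)/2 × 3 = 58.35
  Sum = 4192.5 µg/L·hr
IV tail: 9.1/0.394 = 23.096; AUC_iv,0→∞ = 4192.5 + 23.096 = 4215.596 µg/L·hr
Trapezoidal AUC_0→12 (rectal suppository):
  [0→1]: (0.0+689.6)/2 × 1 = 344.8
  [1→3]: (689.6+351.9)/2 × 2 = 1041.5
  [3→6]: (351.9+108.0)/2 × 3 = 689.85
  [6→12]: (108.0+10.2)/2 × 6 = 354.6
  Sum = 2430.75 µg/L·hr
rectal suppository tail: 10.2/0.394 = 25.888; AUC_ev,0→∞ = 2430.75 + 25.888 = 2456.638 µg/L·hr
F = (AUC_ev/D_ev)/(AUC_iv/D_iv) = (2456.638/250)/(4215.596/250) = 9.826552/16.862384 = 0.5827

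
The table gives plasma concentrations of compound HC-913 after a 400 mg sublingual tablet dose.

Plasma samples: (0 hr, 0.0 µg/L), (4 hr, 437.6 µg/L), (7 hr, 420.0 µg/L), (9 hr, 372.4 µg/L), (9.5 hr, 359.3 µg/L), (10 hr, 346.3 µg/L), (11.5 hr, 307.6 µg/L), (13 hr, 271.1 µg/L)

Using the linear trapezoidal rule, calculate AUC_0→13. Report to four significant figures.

Trapezoidal AUC_0→13:
  [0→4]: (0.0+437.6)/2 × 4 = 875.2
  [4→7]: (437.6+420.0)/2 × 3 = 1286.4
  [7→9]: (420.0+372.4)/2 × 2 = 792.4
  [9→9.5]: (372.4+359.3)/2 × 0.5 = 182.925
  [9.5→10]: (359.3+346.3)/2 × 0.5 = 176.4
  [10→11.5]: (346.3+307.6)/2 × 1.5 = 490.425
  [11.5→13]: (307.6+271.1)/2 × 1.5 = 434.025
  Sum = 4237.775 µg/L·hr

AUC = 4238 µg/L·hr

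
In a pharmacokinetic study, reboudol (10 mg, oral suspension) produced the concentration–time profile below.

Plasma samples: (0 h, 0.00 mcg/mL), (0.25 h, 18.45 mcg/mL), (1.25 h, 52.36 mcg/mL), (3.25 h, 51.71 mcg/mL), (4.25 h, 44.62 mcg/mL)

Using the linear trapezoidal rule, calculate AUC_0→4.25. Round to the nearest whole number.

AUC = 190 mcg/mL·h

Trapezoidal AUC_0→4.25:
  [0→0.25]: (0.00+18.45)/2 × 0.25 = 2.30625
  [0.25→1.25]: (18.45+52.36)/2 × 1 = 35.405
  [1.25→3.25]: (52.36+51.71)/2 × 2 = 104.07
  [3.25→4.25]: (51.71+44.62)/2 × 1 = 48.165
  Sum = 189.94625 mcg/mL·h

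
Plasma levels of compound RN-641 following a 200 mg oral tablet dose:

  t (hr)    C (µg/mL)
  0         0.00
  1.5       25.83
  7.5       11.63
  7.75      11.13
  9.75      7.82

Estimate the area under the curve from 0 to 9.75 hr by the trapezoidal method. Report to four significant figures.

Trapezoidal AUC_0→9.75:
  [0→1.5]: (0.00+25.83)/2 × 1.5 = 19.3725
  [1.5→7.5]: (25.83+11.63)/2 × 6 = 112.38
  [7.5→7.75]: (11.63+11.13)/2 × 0.25 = 2.845
  [7.75→9.75]: (11.13+7.82)/2 × 2 = 18.95
  Sum = 153.5475 µg/mL·hr

AUC = 153.5 µg/mL·hr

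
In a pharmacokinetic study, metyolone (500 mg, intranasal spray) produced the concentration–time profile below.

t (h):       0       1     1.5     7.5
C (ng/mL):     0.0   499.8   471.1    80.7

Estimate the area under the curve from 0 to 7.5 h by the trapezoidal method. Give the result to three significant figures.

Trapezoidal AUC_0→7.5:
  [0→1]: (0.0+499.8)/2 × 1 = 249.9
  [1→1.5]: (499.8+471.1)/2 × 0.5 = 242.725
  [1.5→7.5]: (471.1+80.7)/2 × 6 = 1655.4
  Sum = 2148.025 ng/mL·h

AUC = 2150 ng/mL·h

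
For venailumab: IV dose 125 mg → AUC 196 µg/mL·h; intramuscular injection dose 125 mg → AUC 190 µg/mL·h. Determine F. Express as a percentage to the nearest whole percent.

F = (AUC_ev / D_ev) / (AUC_iv / D_iv)
  = (190/125) / (196/125)
  = 1.52 / 1.568 = 0.9694
  = 96.94%

F = 97%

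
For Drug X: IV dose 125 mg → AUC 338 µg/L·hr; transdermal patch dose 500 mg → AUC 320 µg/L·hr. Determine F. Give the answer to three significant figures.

F = 0.237

F = (AUC_ev / D_ev) / (AUC_iv / D_iv)
  = (320/500) / (338/125)
  = 0.64 / 2.704 = 0.2367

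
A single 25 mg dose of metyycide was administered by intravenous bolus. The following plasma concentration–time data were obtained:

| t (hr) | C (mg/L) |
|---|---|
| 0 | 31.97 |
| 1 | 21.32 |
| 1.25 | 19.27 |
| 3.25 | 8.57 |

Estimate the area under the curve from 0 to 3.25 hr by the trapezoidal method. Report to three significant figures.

AUC = 59.6 mg/L·hr

Trapezoidal AUC_0→3.25:
  [0→1]: (31.97+21.32)/2 × 1 = 26.645
  [1→1.25]: (21.32+19.27)/2 × 0.25 = 5.07375
  [1.25→3.25]: (19.27+8.57)/2 × 2 = 27.84
  Sum = 59.55875 mg/L·hr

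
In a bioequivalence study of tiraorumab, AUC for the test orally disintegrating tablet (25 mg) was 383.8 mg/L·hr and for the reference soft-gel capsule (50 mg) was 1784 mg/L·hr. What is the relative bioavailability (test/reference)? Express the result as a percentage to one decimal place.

F_rel = (AUC_test/D_test) / (AUC_ref/D_ref)
      = (383.8/25) / (1784/50)
      = 15.352 / 35.68 = 0.4303 = 43.03%

F_rel = 43.0%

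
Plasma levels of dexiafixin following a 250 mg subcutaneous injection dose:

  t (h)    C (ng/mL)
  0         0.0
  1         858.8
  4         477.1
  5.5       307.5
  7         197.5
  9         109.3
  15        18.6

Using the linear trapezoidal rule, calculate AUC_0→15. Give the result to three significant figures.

Trapezoidal AUC_0→15:
  [0→1]: (0.0+858.8)/2 × 1 = 429.4
  [1→4]: (858.8+477.1)/2 × 3 = 2003.85
  [4→5.5]: (477.1+307.5)/2 × 1.5 = 588.45
  [5.5→7]: (307.5+197.5)/2 × 1.5 = 378.75
  [7→9]: (197.5+109.3)/2 × 2 = 306.8
  [9→15]: (109.3+18.6)/2 × 6 = 383.7
  Sum = 4090.95 ng/mL·h

AUC = 4090 ng/mL·h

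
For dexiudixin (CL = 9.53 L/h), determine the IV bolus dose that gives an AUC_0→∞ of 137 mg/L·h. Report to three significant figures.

Dose = 1310 mg

Dose_iv = CL × AUC_0→∞
     = 9.53 × 137 = 1305.61 mg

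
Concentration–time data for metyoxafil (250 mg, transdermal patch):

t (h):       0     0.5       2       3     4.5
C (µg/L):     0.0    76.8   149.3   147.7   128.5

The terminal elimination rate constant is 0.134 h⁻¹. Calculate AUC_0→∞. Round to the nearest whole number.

Trapezoidal AUC_0→4.5:
  [0→0.5]: (0.0+76.8)/2 × 0.5 = 19.2
  [0.5→2]: (76.8+149.3)/2 × 1.5 = 169.575
  [2→3]: (149.3+147.7)/2 × 1 = 148.5
  [3→4.5]: (147.7+128.5)/2 × 1.5 = 207.15
  Sum = 544.425 µg/L·h
Extrapolated tail: C_last / k_e = 128.5 / 0.134 = 958.955
AUC_0→∞ = 544.425 + 958.955 = 1503.38 µg/L·h

AUC = 1503 µg/L·h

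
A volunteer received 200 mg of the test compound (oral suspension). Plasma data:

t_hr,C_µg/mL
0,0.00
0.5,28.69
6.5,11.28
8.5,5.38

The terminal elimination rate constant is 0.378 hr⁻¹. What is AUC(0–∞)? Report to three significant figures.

Trapezoidal AUC_0→8.5:
  [0→0.5]: (0.00+28.69)/2 × 0.5 = 7.1725
  [0.5→6.5]: (28.69+11.28)/2 × 6 = 119.91
  [6.5→8.5]: (11.28+5.38)/2 × 2 = 16.66
  Sum = 143.7425 µg/mL·hr
Extrapolated tail: C_last / k_e = 5.38 / 0.378 = 14.233
AUC_0→∞ = 143.7425 + 14.233 = 157.9755 µg/mL·hr

AUC = 158 µg/mL·hr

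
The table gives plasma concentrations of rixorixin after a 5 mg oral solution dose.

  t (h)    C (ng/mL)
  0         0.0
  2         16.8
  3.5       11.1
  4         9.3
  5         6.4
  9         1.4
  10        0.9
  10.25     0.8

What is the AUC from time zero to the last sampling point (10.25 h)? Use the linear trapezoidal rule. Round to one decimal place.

AUC = 67.6 ng/mL·h

Trapezoidal AUC_0→10.25:
  [0→2]: (0.0+16.8)/2 × 2 = 16.8
  [2→3.5]: (16.8+11.1)/2 × 1.5 = 20.925
  [3.5→4]: (11.1+9.3)/2 × 0.5 = 5.1
  [4→5]: (9.3+6.4)/2 × 1 = 7.85
  [5→9]: (6.4+1.4)/2 × 4 = 15.6
  [9→10]: (1.4+0.9)/2 × 1 = 1.15
  [10→10.25]: (0.9+0.8)/2 × 0.25 = 0.2125
  Sum = 67.6375 ng/mL·h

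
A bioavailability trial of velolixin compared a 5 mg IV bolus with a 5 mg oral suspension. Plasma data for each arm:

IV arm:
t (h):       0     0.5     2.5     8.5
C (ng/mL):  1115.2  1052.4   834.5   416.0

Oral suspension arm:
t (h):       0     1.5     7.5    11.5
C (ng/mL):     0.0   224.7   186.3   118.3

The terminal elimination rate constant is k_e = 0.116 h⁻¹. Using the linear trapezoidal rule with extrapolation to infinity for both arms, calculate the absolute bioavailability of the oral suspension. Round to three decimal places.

Trapezoidal AUC_0→8.5 (IV):
  [0→0.5]: (1115.2+1052.4)/2 × 0.5 = 541.9
  [0.5→2.5]: (1052.4+834.5)/2 × 2 = 1886.9
  [2.5→8.5]: (834.5+416.0)/2 × 6 = 3751.5
  Sum = 6180.3 ng/mL·h
IV tail: 416.0/0.116 = 3586.207; AUC_iv,0→∞ = 6180.3 + 3586.207 = 9766.507 ng/mL·h
Trapezoidal AUC_0→11.5 (oral suspension):
  [0→1.5]: (0.0+224.7)/2 × 1.5 = 168.525
  [1.5→7.5]: (224.7+186.3)/2 × 6 = 1233.0
  [7.5→11.5]: (186.3+118.3)/2 × 4 = 609.2
  Sum = 2010.725 ng/mL·h
oral suspension tail: 118.3/0.116 = 1019.828; AUC_ev,0→∞ = 2010.725 + 1019.828 = 3030.553 ng/mL·h
F = (AUC_ev/D_ev)/(AUC_iv/D_iv) = (3030.553/5)/(9766.507/5) = 606.1106/1953.3014 = 0.3103

F = 0.310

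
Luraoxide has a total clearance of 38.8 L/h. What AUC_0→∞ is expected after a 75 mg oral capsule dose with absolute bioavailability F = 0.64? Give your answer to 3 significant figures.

AUC_0→∞ = F × Dose / CL
        = 0.64 × 75 / 38.8 = 1.23711 mg/L·h

AUC = 1.24 mg/L·h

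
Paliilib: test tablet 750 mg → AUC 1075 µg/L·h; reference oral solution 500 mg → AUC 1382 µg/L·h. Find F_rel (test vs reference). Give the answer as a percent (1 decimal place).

F_rel = (AUC_test/D_test) / (AUC_ref/D_ref)
      = (1075/750) / (1382/500)
      = 1.43333 / 2.764 = 0.5186 = 51.86%

F_rel = 51.9%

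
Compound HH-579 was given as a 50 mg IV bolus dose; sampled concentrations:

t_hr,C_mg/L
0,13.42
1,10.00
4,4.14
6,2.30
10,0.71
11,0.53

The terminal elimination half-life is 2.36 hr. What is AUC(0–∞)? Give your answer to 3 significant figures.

Trapezoidal AUC_0→11:
  [0→1]: (13.42+10.00)/2 × 1 = 11.71
  [1→4]: (10.00+4.14)/2 × 3 = 21.21
  [4→6]: (4.14+2.30)/2 × 2 = 6.44
  [6→10]: (2.30+0.71)/2 × 4 = 6.02
  [10→11]: (0.71+0.53)/2 × 1 = 0.62
  Sum = 46.0 mg/L·hr
k_e = ln2 / t½ = 0.693147 / 2.36 = 0.2937 hr^-1
Extrapolated tail: C_last / k_e = 0.53 / 0.2937 = 1.805
AUC_0→∞ = 46.0 + 1.805 = 47.805 mg/L·hr

AUC = 47.8 mg/L·hr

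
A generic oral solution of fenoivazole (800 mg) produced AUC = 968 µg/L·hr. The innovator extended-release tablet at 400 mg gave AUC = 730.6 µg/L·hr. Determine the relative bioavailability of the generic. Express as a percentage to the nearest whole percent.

F_rel = (AUC_test/D_test) / (AUC_ref/D_ref)
      = (968/800) / (730.6/400)
      = 1.21 / 1.8265 = 0.6625 = 66.25%

F_rel = 66%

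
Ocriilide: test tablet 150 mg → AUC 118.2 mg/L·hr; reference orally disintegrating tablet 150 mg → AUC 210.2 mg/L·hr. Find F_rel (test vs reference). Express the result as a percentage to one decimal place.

F_rel = 56.2%

F_rel = (AUC_test/D_test) / (AUC_ref/D_ref)
      = (118.2/150) / (210.2/150)
      = 0.788 / 1.40133 = 0.5623 = 56.23%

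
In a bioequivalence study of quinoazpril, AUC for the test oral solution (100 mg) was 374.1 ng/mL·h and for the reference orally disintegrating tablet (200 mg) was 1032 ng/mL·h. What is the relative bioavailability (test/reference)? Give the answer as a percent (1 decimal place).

F_rel = 72.5%

F_rel = (AUC_test/D_test) / (AUC_ref/D_ref)
      = (374.1/100) / (1032/200)
      = 3.741 / 5.16 = 0.7250 = 72.50%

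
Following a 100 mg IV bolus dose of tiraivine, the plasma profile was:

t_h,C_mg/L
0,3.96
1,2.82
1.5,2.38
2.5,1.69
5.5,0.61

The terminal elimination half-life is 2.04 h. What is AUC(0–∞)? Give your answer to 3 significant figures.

AUC = 12.0 mg/L·h

Trapezoidal AUC_0→5.5:
  [0→1]: (3.96+2.82)/2 × 1 = 3.39
  [1→1.5]: (2.82+2.38)/2 × 0.5 = 1.3
  [1.5→2.5]: (2.38+1.69)/2 × 1 = 2.035
  [2.5→5.5]: (1.69+0.61)/2 × 3 = 3.45
  Sum = 10.175 mg/L·h
k_e = ln2 / t½ = 0.693147 / 2.04 = 0.3398 h^-1
Extrapolated tail: C_last / k_e = 0.61 / 0.3398 = 1.795
AUC_0→∞ = 10.175 + 1.795 = 11.97 mg/L·h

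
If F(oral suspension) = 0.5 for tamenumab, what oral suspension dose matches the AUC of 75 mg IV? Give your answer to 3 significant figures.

D_oral = 150 mg

For equal systemic exposure: F × D_ev = D_iv
D_ev = D_iv / F = 75 / 0.5 = 150 mg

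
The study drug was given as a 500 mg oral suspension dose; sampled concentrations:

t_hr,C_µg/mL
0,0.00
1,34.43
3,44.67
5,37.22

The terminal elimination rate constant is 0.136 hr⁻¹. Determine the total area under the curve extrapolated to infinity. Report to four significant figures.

AUC = 451.9 µg/mL·hr

Trapezoidal AUC_0→5:
  [0→1]: (0.00+34.43)/2 × 1 = 17.215
  [1→3]: (34.43+44.67)/2 × 2 = 79.1
  [3→5]: (44.67+37.22)/2 × 2 = 81.89
  Sum = 178.205 µg/mL·hr
Extrapolated tail: C_last / k_e = 37.22 / 0.136 = 273.676
AUC_0→∞ = 178.205 + 273.676 = 451.881 µg/mL·hr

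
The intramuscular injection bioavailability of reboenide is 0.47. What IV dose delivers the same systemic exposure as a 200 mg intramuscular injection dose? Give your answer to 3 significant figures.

D_iv = 94.0 mg

Systemic exposure from an extravascular dose = F × D_ev, so the equivalent IV dose is F × D_ev.
D_iv = F × D_ev = 0.47 × 200 = 94 mg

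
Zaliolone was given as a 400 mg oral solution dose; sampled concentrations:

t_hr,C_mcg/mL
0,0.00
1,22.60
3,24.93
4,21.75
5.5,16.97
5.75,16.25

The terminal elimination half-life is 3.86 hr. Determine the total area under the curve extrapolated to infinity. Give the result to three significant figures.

Trapezoidal AUC_0→5.75:
  [0→1]: (0.00+22.60)/2 × 1 = 11.3
  [1→3]: (22.60+24.93)/2 × 2 = 47.53
  [3→4]: (24.93+21.75)/2 × 1 = 23.34
  [4→5.5]: (21.75+16.97)/2 × 1.5 = 29.04
  [5.5→5.75]: (16.97+16.25)/2 × 0.25 = 4.1525
  Sum = 115.3625 mcg/mL·hr
k_e = ln2 / t½ = 0.693147 / 3.86 = 0.1796 hr^-1
Extrapolated tail: C_last / k_e = 16.25 / 0.1796 = 90.479
AUC_0→∞ = 115.3625 + 90.479 = 205.8415 mcg/mL·hr

AUC = 206 mcg/mL·hr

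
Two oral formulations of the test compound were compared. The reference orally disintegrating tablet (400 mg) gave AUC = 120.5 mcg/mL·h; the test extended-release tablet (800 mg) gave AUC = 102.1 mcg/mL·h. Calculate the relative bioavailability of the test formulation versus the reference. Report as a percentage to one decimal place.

F_rel = (AUC_test/D_test) / (AUC_ref/D_ref)
      = (102.1/800) / (120.5/400)
      = 0.127625 / 0.30125 = 0.4237 = 42.37%

F_rel = 42.4%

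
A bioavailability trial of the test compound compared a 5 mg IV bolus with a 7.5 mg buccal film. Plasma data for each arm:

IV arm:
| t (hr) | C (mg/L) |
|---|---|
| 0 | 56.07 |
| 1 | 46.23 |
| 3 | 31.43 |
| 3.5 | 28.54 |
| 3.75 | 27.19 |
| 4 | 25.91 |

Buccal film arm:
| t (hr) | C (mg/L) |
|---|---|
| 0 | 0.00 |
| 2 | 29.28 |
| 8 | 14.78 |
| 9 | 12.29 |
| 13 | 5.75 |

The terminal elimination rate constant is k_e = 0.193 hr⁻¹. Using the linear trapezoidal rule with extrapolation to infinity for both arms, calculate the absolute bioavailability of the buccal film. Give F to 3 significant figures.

Trapezoidal AUC_0→4 (IV):
  [0→1]: (56.07+46.23)/2 × 1 = 51.15
  [1→3]: (46.23+31.43)/2 × 2 = 77.66
  [3→3.5]: (31.43+28.54)/2 × 0.5 = 14.9925
  [3.5→3.75]: (28.54+27.19)/2 × 0.25 = 6.96625
  [3.75→4]: (27.19+25.91)/2 × 0.25 = 6.6375
  Sum = 157.40625 mg/L·hr
IV tail: 25.91/0.193 = 134.249; AUC_iv,0→∞ = 157.40625 + 134.249 = 291.65525 mg/L·hr
Trapezoidal AUC_0→13 (buccal film):
  [0→2]: (0.00+29.28)/2 × 2 = 29.28
  [2→8]: (29.28+14.78)/2 × 6 = 132.18
  [8→9]: (14.78+12.29)/2 × 1 = 13.535
  [9→13]: (12.29+5.75)/2 × 4 = 36.08
  Sum = 211.075 mg/L·hr
buccal film tail: 5.75/0.193 = 29.793; AUC_ev,0→∞ = 211.075 + 29.793 = 240.868 mg/L·hr
F = (AUC_ev/D_ev)/(AUC_iv/D_iv) = (240.868/7.5)/(291.65525/5) = 32.1157/58.33105 = 0.5506

F = 0.551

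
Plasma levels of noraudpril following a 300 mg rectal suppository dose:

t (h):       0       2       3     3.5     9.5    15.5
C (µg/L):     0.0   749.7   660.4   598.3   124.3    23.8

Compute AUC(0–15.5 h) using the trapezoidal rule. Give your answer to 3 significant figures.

AUC = 4380 µg/L·h

Trapezoidal AUC_0→15.5:
  [0→2]: (0.0+749.7)/2 × 2 = 749.7
  [2→3]: (749.7+660.4)/2 × 1 = 705.05
  [3→3.5]: (660.4+598.3)/2 × 0.5 = 314.675
  [3.5→9.5]: (598.3+124.3)/2 × 6 = 2167.8
  [9.5→15.5]: (124.3+23.8)/2 × 6 = 444.3
  Sum = 4381.525 µg/L·h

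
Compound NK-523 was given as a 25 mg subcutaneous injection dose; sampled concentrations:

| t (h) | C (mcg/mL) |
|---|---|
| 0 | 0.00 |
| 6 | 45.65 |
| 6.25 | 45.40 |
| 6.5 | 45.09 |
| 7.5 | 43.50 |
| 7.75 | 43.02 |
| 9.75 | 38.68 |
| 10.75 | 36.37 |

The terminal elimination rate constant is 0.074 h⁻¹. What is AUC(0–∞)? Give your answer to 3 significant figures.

AUC = 825 mcg/mL·h

Trapezoidal AUC_0→10.75:
  [0→6]: (0.00+45.65)/2 × 6 = 136.95
  [6→6.25]: (45.65+45.40)/2 × 0.25 = 11.38125
  [6.25→6.5]: (45.40+45.09)/2 × 0.25 = 11.31125
  [6.5→7.5]: (45.09+43.50)/2 × 1 = 44.295
  [7.5→7.75]: (43.50+43.02)/2 × 0.25 = 10.815
  [7.75→9.75]: (43.02+38.68)/2 × 2 = 81.7
  [9.75→10.75]: (38.68+36.37)/2 × 1 = 37.525
  Sum = 333.9775 mcg/mL·h
Extrapolated tail: C_last / k_e = 36.37 / 0.074 = 491.486
AUC_0→∞ = 333.9775 + 491.486 = 825.4635 mcg/mL·h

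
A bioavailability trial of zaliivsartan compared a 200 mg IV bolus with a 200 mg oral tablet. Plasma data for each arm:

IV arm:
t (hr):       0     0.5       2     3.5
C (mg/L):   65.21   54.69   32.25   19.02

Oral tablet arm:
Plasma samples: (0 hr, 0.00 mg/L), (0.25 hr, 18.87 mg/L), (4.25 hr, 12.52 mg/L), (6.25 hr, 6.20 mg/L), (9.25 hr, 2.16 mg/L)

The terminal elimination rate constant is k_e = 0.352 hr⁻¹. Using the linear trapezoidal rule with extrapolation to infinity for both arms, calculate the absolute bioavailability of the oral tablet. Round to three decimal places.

F = 0.546

Trapezoidal AUC_0→3.5 (IV):
  [0→0.5]: (65.21+54.69)/2 × 0.5 = 29.975
  [0.5→2]: (54.69+32.25)/2 × 1.5 = 65.205
  [2→3.5]: (32.25+19.02)/2 × 1.5 = 38.4525
  Sum = 133.6325 mg/L·hr
IV tail: 19.02/0.352 = 54.034; AUC_iv,0→∞ = 133.6325 + 54.034 = 187.6665 mg/L·hr
Trapezoidal AUC_0→9.25 (oral tablet):
  [0→0.25]: (0.00+18.87)/2 × 0.25 = 2.35875
  [0.25→4.25]: (18.87+12.52)/2 × 4 = 62.78
  [4.25→6.25]: (12.52+6.20)/2 × 2 = 18.72
  [6.25→9.25]: (6.20+2.16)/2 × 3 = 12.54
  Sum = 96.39875 mg/L·hr
oral tablet tail: 2.16/0.352 = 6.136; AUC_ev,0→∞ = 96.39875 + 6.136 = 102.53475 mg/L·hr
F = (AUC_ev/D_ev)/(AUC_iv/D_iv) = (102.53475/200)/(187.6665/200) = 0.51267375/0.9383325 = 0.5464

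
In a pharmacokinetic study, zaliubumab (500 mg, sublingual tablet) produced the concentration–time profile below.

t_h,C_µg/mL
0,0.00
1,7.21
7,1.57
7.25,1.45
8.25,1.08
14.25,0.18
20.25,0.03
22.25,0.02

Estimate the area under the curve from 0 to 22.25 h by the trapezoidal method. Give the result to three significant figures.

Trapezoidal AUC_0→22.25:
  [0→1]: (0.00+7.21)/2 × 1 = 3.605
  [1→7]: (7.21+1.57)/2 × 6 = 26.34
  [7→7.25]: (1.57+1.45)/2 × 0.25 = 0.3775
  [7.25→8.25]: (1.45+1.08)/2 × 1 = 1.265
  [8.25→14.25]: (1.08+0.18)/2 × 6 = 3.78
  [14.25→20.25]: (0.18+0.03)/2 × 6 = 0.63
  [20.25→22.25]: (0.03+0.02)/2 × 2 = 0.05
  Sum = 36.0475 µg/mL·h

AUC = 36.0 µg/mL·h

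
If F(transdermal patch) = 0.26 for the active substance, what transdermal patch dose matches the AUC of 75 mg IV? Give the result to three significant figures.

For equal systemic exposure: F × D_ev = D_iv
D_ev = D_iv / F = 75 / 0.26 = 288.462 mg

D_transdermal = 288 mg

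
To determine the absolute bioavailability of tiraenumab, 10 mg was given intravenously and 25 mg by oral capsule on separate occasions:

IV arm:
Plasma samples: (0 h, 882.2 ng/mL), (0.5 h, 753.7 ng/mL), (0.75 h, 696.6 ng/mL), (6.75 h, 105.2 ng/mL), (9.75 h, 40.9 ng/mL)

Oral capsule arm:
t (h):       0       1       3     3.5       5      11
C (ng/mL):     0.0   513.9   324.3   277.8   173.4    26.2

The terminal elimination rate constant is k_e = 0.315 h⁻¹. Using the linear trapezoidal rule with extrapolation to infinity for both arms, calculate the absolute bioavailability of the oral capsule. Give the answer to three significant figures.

F = 0.271

Trapezoidal AUC_0→9.75 (IV):
  [0→0.5]: (882.2+753.7)/2 × 0.5 = 408.975
  [0.5→0.75]: (753.7+696.6)/2 × 0.25 = 181.2875
  [0.75→6.75]: (696.6+105.2)/2 × 6 = 2405.4
  [6.75→9.75]: (105.2+40.9)/2 × 3 = 219.15
  Sum = 3214.8125 ng/mL·h
IV tail: 40.9/0.315 = 129.841; AUC_iv,0→∞ = 3214.8125 + 129.841 = 3344.6535 ng/mL·h
Trapezoidal AUC_0→11 (oral capsule):
  [0→1]: (0.0+513.9)/2 × 1 = 256.95
  [1→3]: (513.9+324.3)/2 × 2 = 838.2
  [3→3.5]: (324.3+277.8)/2 × 0.5 = 150.525
  [3.5→5]: (277.8+173.4)/2 × 1.5 = 338.4
  [5→11]: (173.4+26.2)/2 × 6 = 598.8
  Sum = 2182.875 ng/mL·h
oral capsule tail: 26.2/0.315 = 83.175; AUC_ev,0→∞ = 2182.875 + 83.175 = 2266.05 ng/mL·h
F = (AUC_ev/D_ev)/(AUC_iv/D_iv) = (2266.05/25)/(3344.6535/10) = 90.642/334.46535 = 0.2710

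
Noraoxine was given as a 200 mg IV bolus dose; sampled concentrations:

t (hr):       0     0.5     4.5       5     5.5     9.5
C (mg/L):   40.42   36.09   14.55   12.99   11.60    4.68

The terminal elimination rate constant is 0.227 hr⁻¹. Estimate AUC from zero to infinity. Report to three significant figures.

Trapezoidal AUC_0→9.5:
  [0→0.5]: (40.42+36.09)/2 × 0.5 = 19.1275
  [0.5→4.5]: (36.09+14.55)/2 × 4 = 101.28
  [4.5→5]: (14.55+12.99)/2 × 0.5 = 6.885
  [5→5.5]: (12.99+11.60)/2 × 0.5 = 6.1475
  [5.5→9.5]: (11.60+4.68)/2 × 4 = 32.56
  Sum = 166.0 mg/L·hr
Extrapolated tail: C_last / k_e = 4.68 / 0.227 = 20.617
AUC_0→∞ = 166.0 + 20.617 = 186.617 mg/L·hr

AUC = 187 mg/L·hr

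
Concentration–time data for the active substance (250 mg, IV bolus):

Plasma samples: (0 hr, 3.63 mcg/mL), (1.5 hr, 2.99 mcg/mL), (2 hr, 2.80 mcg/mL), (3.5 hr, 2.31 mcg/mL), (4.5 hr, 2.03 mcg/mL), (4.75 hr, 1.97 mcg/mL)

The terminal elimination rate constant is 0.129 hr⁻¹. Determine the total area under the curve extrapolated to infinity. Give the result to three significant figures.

Trapezoidal AUC_0→4.75:
  [0→1.5]: (3.63+2.99)/2 × 1.5 = 4.965
  [1.5→2]: (2.99+2.80)/2 × 0.5 = 1.4475
  [2→3.5]: (2.80+2.31)/2 × 1.5 = 3.8325
  [3.5→4.5]: (2.31+2.03)/2 × 1 = 2.17
  [4.5→4.75]: (2.03+1.97)/2 × 0.25 = 0.5
  Sum = 12.915 mcg/mL·hr
Extrapolated tail: C_last / k_e = 1.97 / 0.129 = 15.271
AUC_0→∞ = 12.915 + 15.271 = 28.186 mcg/mL·hr

AUC = 28.2 mcg/mL·hr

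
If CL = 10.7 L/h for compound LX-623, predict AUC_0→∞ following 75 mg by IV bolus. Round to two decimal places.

AUC_0→∞ = Dose_iv / CL
        = 75 / 10.7 = 7.00935 mg/L·h

AUC = 7.01 mg/L·h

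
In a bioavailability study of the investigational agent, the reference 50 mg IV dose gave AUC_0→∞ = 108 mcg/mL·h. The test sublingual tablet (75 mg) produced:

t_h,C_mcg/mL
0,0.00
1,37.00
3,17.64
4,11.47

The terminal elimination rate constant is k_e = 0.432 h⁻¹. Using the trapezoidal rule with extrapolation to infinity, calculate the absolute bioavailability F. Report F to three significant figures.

Trapezoidal AUC_0→4 (sublingual tablet):
  [0→1]: (0.00+37.00)/2 × 1 = 18.5
  [1→3]: (37.00+17.64)/2 × 2 = 54.64
  [3→4]: (17.64+11.47)/2 × 1 = 14.555
  Sum = 87.695 mcg/mL·h
Tail: C_last/k_e = 11.47/0.432 = 26.551
AUC_0→∞ (sublingual tablet) = 87.695 + 26.551 = 114.246 mcg/mL·h
F = (AUC_ev/D_ev)/(AUC_iv/D_iv) = (114.246/75)/(108/50) = 1.52328/2.16 = 0.7052

F = 0.705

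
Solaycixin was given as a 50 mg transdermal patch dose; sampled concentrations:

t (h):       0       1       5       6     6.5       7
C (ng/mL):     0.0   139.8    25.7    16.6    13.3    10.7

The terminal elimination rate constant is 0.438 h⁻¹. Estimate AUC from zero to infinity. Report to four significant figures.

Trapezoidal AUC_0→7:
  [0→1]: (0.0+139.8)/2 × 1 = 69.9
  [1→5]: (139.8+25.7)/2 × 4 = 331.0
  [5→6]: (25.7+16.6)/2 × 1 = 21.15
  [6→6.5]: (16.6+13.3)/2 × 0.5 = 7.475
  [6.5→7]: (13.3+10.7)/2 × 0.5 = 6.0
  Sum = 435.525 ng/mL·h
Extrapolated tail: C_last / k_e = 10.7 / 0.438 = 24.429
AUC_0→∞ = 435.525 + 24.429 = 459.954 ng/mL·h

AUC = 460.0 ng/mL·h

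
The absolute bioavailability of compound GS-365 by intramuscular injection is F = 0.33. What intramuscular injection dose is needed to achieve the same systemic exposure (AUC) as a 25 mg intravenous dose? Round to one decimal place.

D_intramuscular = 75.8 mg

For equal systemic exposure: F × D_ev = D_iv
D_ev = D_iv / F = 25 / 0.33 = 75.7576 mg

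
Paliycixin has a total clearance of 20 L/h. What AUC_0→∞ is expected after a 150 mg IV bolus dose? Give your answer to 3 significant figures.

AUC = 7.50 mg/L·h

AUC_0→∞ = Dose_iv / CL
        = 150 / 20 = 7.5 mg/L·h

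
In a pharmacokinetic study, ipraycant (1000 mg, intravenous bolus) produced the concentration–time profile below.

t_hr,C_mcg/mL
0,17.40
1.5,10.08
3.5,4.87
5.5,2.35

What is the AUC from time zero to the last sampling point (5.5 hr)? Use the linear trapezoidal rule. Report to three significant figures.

Trapezoidal AUC_0→5.5:
  [0→1.5]: (17.40+10.08)/2 × 1.5 = 20.61
  [1.5→3.5]: (10.08+4.87)/2 × 2 = 14.95
  [3.5→5.5]: (4.87+2.35)/2 × 2 = 7.22
  Sum = 42.78 mcg/mL·hr

AUC = 42.8 mcg/mL·hr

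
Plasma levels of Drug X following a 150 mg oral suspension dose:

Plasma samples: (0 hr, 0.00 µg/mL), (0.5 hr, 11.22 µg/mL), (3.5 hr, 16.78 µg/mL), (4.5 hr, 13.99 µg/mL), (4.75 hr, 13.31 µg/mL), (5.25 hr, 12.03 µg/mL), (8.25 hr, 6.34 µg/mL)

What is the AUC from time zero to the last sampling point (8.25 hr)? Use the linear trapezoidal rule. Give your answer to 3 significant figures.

AUC = 97.5 µg/mL·hr

Trapezoidal AUC_0→8.25:
  [0→0.5]: (0.00+11.22)/2 × 0.5 = 2.805
  [0.5→3.5]: (11.22+16.78)/2 × 3 = 42.0
  [3.5→4.5]: (16.78+13.99)/2 × 1 = 15.385
  [4.5→4.75]: (13.99+13.31)/2 × 0.25 = 3.4125
  [4.75→5.25]: (13.31+12.03)/2 × 0.5 = 6.335
  [5.25→8.25]: (12.03+6.34)/2 × 3 = 27.555
  Sum = 97.4925 µg/mL·hr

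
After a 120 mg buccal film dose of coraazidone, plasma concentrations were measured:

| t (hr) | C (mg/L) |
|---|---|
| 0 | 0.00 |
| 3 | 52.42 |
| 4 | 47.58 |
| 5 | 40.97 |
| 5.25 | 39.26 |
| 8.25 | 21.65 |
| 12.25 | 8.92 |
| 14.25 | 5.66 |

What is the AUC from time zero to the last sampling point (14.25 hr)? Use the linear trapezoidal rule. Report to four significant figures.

Trapezoidal AUC_0→14.25:
  [0→3]: (0.00+52.42)/2 × 3 = 78.63
  [3→4]: (52.42+47.58)/2 × 1 = 50.0
  [4→5]: (47.58+40.97)/2 × 1 = 44.275
  [5→5.25]: (40.97+39.26)/2 × 0.25 = 10.02875
  [5.25→8.25]: (39.26+21.65)/2 × 3 = 91.365
  [8.25→12.25]: (21.65+8.92)/2 × 4 = 61.14
  [12.25→14.25]: (8.92+5.66)/2 × 2 = 14.58
  Sum = 350.01875 mg/L·hr

AUC = 350.0 mg/L·hr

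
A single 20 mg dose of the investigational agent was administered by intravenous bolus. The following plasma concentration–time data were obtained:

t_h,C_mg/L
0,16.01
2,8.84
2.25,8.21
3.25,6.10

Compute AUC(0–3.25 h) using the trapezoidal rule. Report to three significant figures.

AUC = 34.1 mg/L·h

Trapezoidal AUC_0→3.25:
  [0→2]: (16.01+8.84)/2 × 2 = 24.85
  [2→2.25]: (8.84+8.21)/2 × 0.25 = 2.13125
  [2.25→3.25]: (8.21+6.10)/2 × 1 = 7.155
  Sum = 34.13625 mg/L·h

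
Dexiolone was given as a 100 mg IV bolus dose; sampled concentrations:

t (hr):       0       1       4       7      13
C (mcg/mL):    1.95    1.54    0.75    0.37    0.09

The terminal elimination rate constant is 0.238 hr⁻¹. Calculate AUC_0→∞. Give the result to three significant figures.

AUC = 8.62 mcg/mL·hr

Trapezoidal AUC_0→13:
  [0→1]: (1.95+1.54)/2 × 1 = 1.745
  [1→4]: (1.54+0.75)/2 × 3 = 3.435
  [4→7]: (0.75+0.37)/2 × 3 = 1.68
  [7→13]: (0.37+0.09)/2 × 6 = 1.38
  Sum = 8.24 mcg/mL·hr
Extrapolated tail: C_last / k_e = 0.09 / 0.238 = 0.378
AUC_0→∞ = 8.24 + 0.378 = 8.618 mcg/mL·hr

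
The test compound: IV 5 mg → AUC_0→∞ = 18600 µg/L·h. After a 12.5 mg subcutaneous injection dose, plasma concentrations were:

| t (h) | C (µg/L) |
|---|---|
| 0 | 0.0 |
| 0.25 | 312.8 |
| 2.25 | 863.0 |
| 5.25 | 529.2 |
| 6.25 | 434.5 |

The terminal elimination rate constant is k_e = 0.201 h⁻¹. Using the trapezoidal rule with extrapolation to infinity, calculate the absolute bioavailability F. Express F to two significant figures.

Trapezoidal AUC_0→6.25 (subcutaneous injection):
  [0→0.25]: (0.0+312.8)/2 × 0.25 = 39.1
  [0.25→2.25]: (312.8+863.0)/2 × 2 = 1175.8
  [2.25→5.25]: (863.0+529.2)/2 × 3 = 2088.3
  [5.25→6.25]: (529.2+434.5)/2 × 1 = 481.85
  Sum = 3785.05 µg/L·h
Tail: C_last/k_e = 434.5/0.201 = 2161.692
AUC_0→∞ (subcutaneous injection) = 3785.05 + 2161.692 = 5946.742 µg/L·h
F = (AUC_ev/D_ev)/(AUC_iv/D_iv) = (5946.742/12.5)/(18600/5) = 475.73936/3720 = 0.1279

F = 0.13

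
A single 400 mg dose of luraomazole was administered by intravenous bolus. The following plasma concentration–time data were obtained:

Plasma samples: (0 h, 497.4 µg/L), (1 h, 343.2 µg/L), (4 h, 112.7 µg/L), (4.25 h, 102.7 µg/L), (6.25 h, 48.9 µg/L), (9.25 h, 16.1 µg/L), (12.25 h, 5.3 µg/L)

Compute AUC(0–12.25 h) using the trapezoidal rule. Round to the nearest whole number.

Trapezoidal AUC_0→12.25:
  [0→1]: (497.4+343.2)/2 × 1 = 420.3
  [1→4]: (343.2+112.7)/2 × 3 = 683.85
  [4→4.25]: (112.7+102.7)/2 × 0.25 = 26.925
  [4.25→6.25]: (102.7+48.9)/2 × 2 = 151.6
  [6.25→9.25]: (48.9+16.1)/2 × 3 = 97.5
  [9.25→12.25]: (16.1+5.3)/2 × 3 = 32.1
  Sum = 1412.275 µg/L·h

AUC = 1412 µg/L·h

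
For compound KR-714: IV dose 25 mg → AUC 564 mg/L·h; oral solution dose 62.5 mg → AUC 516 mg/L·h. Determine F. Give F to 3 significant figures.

F = 0.366

F = (AUC_ev / D_ev) / (AUC_iv / D_iv)
  = (516/62.5) / (564/25)
  = 8.256 / 22.56 = 0.3660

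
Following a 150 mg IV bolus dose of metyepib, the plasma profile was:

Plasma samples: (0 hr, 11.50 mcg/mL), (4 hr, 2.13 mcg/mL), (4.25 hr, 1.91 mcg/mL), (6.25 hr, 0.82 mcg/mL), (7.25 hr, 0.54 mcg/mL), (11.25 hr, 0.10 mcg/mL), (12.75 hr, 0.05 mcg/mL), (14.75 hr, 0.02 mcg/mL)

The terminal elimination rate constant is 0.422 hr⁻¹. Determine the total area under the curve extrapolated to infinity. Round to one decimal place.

AUC = 32.7 mcg/mL·hr

Trapezoidal AUC_0→14.75:
  [0→4]: (11.50+2.13)/2 × 4 = 27.26
  [4→4.25]: (2.13+1.91)/2 × 0.25 = 0.505
  [4.25→6.25]: (1.91+0.82)/2 × 2 = 2.73
  [6.25→7.25]: (0.82+0.54)/2 × 1 = 0.68
  [7.25→11.25]: (0.54+0.10)/2 × 4 = 1.28
  [11.25→12.75]: (0.10+0.05)/2 × 1.5 = 0.1125
  [12.75→14.75]: (0.05+0.02)/2 × 2 = 0.07
  Sum = 32.6375 mcg/mL·hr
Extrapolated tail: C_last / k_e = 0.02 / 0.422 = 0.047
AUC_0→∞ = 32.6375 + 0.047 = 32.6845 mcg/mL·hr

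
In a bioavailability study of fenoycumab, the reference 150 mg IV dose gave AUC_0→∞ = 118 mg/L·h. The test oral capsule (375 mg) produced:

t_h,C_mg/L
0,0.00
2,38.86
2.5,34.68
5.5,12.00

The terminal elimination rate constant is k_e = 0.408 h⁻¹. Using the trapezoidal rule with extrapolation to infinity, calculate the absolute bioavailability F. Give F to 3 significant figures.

Trapezoidal AUC_0→5.5 (oral capsule):
  [0→2]: (0.00+38.86)/2 × 2 = 38.86
  [2→2.5]: (38.86+34.68)/2 × 0.5 = 18.385
  [2.5→5.5]: (34.68+12.00)/2 × 3 = 70.02
  Sum = 127.265 mg/L·h
Tail: C_last/k_e = 12.00/0.408 = 29.412
AUC_0→∞ (oral capsule) = 127.265 + 29.412 = 156.677 mg/L·h
F = (AUC_ev/D_ev)/(AUC_iv/D_iv) = (156.677/375)/(118/150) = 0.417805/0.786667 = 0.5311

F = 0.531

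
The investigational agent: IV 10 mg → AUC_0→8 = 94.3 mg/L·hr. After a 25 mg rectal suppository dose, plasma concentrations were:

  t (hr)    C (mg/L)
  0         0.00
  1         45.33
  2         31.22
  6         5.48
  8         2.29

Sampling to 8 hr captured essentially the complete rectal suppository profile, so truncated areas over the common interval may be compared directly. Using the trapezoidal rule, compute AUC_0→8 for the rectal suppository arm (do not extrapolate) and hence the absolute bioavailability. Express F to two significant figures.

F = 0.60

Trapezoidal AUC_0→8 (rectal suppository):
  [0→1]: (0.00+45.33)/2 × 1 = 22.665
  [1→2]: (45.33+31.22)/2 × 1 = 38.275
  [2→6]: (31.22+5.48)/2 × 4 = 73.4
  [6→8]: (5.48+2.29)/2 × 2 = 7.77
  Sum = 142.11 mg/L·hr
F = (AUC_ev/D_ev)/(AUC_iv/D_iv) = (142.11/25)/(94.3/10) = 5.6844/9.43 = 0.6028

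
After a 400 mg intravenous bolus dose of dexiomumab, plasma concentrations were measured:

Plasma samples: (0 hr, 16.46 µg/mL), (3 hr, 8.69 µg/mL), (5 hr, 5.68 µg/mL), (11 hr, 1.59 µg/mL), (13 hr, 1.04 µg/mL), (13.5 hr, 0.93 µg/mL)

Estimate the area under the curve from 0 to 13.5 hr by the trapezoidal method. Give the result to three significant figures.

Trapezoidal AUC_0→13.5:
  [0→3]: (16.46+8.69)/2 × 3 = 37.725
  [3→5]: (8.69+5.68)/2 × 2 = 14.37
  [5→11]: (5.68+1.59)/2 × 6 = 21.81
  [11→13]: (1.59+1.04)/2 × 2 = 2.63
  [13→13.5]: (1.04+0.93)/2 × 0.5 = 0.4925
  Sum = 77.0275 µg/mL·hr

AUC = 77.0 µg/mL·hr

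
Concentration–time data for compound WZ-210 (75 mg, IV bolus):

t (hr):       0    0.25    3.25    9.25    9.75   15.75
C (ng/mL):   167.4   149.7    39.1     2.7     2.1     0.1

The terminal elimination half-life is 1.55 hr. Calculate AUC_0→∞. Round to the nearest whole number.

Trapezoidal AUC_0→15.75:
  [0→0.25]: (167.4+149.7)/2 × 0.25 = 39.6375
  [0.25→3.25]: (149.7+39.1)/2 × 3 = 283.2
  [3.25→9.25]: (39.1+2.7)/2 × 6 = 125.4
  [9.25→9.75]: (2.7+2.1)/2 × 0.5 = 1.2
  [9.75→15.75]: (2.1+0.1)/2 × 6 = 6.6
  Sum = 456.0375 ng/mL·hr
k_e = ln2 / t½ = 0.693147 / 1.55 = 0.4472 hr^-1
Extrapolated tail: C_last / k_e = 0.1 / 0.4472 = 0.224
AUC_0→∞ = 456.0375 + 0.224 = 456.2615 ng/mL·hr

AUC = 456 ng/mL·hr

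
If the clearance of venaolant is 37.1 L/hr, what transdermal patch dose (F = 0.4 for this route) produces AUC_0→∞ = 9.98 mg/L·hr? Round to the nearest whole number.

Dose = CL × AUC_0→∞ / F
     = 37.1 × 9.98 / 0.4 = 925.645 mg

Dose = 926 mg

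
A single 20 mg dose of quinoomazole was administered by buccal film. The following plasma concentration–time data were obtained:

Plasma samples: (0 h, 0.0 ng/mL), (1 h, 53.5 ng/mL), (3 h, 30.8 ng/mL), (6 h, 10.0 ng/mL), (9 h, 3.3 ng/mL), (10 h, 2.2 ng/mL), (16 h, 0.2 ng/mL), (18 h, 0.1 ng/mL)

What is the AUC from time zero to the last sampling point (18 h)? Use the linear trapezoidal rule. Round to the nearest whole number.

Trapezoidal AUC_0→18:
  [0→1]: (0.0+53.5)/2 × 1 = 26.75
  [1→3]: (53.5+30.8)/2 × 2 = 84.3
  [3→6]: (30.8+10.0)/2 × 3 = 61.2
  [6→9]: (10.0+3.3)/2 × 3 = 19.95
  [9→10]: (3.3+2.2)/2 × 1 = 2.75
  [10→16]: (2.2+0.2)/2 × 6 = 7.2
  [16→18]: (0.2+0.1)/2 × 2 = 0.3
  Sum = 202.45 ng/mL·h

AUC = 202 ng/mL·h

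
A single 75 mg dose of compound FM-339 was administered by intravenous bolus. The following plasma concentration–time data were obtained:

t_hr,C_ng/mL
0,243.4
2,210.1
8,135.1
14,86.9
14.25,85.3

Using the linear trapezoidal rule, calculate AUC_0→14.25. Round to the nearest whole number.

Trapezoidal AUC_0→14.25:
  [0→2]: (243.4+210.1)/2 × 2 = 453.5
  [2→8]: (210.1+135.1)/2 × 6 = 1035.6
  [8→14]: (135.1+86.9)/2 × 6 = 666.0
  [14→14.25]: (86.9+85.3)/2 × 0.25 = 21.525
  Sum = 2176.625 ng/mL·hr

AUC = 2177 ng/mL·hr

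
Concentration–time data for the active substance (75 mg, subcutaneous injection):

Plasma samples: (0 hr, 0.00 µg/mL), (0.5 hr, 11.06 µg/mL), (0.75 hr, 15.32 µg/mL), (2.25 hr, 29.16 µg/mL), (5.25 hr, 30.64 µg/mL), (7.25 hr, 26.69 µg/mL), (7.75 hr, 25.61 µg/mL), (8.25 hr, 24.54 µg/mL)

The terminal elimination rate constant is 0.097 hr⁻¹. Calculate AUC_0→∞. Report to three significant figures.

AUC = 465 µg/mL·hr

Trapezoidal AUC_0→8.25:
  [0→0.5]: (0.00+11.06)/2 × 0.5 = 2.765
  [0.5→0.75]: (11.06+15.32)/2 × 0.25 = 3.2975
  [0.75→2.25]: (15.32+29.16)/2 × 1.5 = 33.36
  [2.25→5.25]: (29.16+30.64)/2 × 3 = 89.7
  [5.25→7.25]: (30.64+26.69)/2 × 2 = 57.33
  [7.25→7.75]: (26.69+25.61)/2 × 0.5 = 13.075
  [7.75→8.25]: (25.61+24.54)/2 × 0.5 = 12.5375
  Sum = 212.065 µg/mL·hr
Extrapolated tail: C_last / k_e = 24.54 / 0.097 = 252.990
AUC_0→∞ = 212.065 + 252.990 = 465.055 µg/mL·hr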